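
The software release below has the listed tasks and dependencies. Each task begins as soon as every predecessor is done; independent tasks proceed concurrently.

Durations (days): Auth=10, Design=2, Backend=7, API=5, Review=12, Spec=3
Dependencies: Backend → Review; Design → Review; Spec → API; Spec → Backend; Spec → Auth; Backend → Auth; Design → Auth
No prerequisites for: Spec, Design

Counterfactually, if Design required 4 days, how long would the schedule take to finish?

The binding path is Spec→Backend→Review = 3+7+12 = 22; finish at 22 days.
Design is off the critical path — its longest chain is 14 days, giving 8 of slack.
The critical path is still Spec→Backend→Review; finish is now 22 days.

22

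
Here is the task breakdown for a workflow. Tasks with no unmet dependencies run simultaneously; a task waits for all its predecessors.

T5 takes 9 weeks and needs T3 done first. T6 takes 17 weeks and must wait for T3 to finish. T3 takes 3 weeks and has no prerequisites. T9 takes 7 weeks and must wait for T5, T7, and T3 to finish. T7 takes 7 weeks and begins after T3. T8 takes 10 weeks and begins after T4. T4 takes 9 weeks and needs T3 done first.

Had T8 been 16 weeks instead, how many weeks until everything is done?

Critical path before the change: T3→T4→T8 = 3+9+10 = 22 giving 22 weeks.
Since T8 is critical, the +6 change carries straight to that chain (now 28 weeks).
No other chain overtakes it, so the finish is 28 weeks.

28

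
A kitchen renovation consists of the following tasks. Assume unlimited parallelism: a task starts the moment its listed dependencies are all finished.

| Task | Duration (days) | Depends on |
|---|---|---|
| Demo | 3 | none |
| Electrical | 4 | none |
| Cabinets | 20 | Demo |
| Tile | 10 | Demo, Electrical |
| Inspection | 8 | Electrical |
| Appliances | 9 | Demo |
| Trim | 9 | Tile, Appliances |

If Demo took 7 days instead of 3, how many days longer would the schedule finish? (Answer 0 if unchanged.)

4

The binding path is Demo→Cabinets = 3+20 = 23; finish at 23 days.
Demo is on the critical path; changing it to 7 makes that path 27 days.
The critical path is still Demo→Cabinets; finish is now 27 days.
Change in finish: 27 − 23 = +4 days.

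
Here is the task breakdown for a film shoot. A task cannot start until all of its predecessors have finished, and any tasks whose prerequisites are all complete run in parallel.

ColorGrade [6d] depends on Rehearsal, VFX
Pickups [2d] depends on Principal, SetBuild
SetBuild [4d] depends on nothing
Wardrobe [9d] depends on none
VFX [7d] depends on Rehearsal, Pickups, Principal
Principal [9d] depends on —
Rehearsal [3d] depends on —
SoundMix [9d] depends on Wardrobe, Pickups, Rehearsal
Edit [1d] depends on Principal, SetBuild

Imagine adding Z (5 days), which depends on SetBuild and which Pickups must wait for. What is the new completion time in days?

Originally the plan takes 24 days.
With Z inserted, Pickups now waits for max(Principal, SetBuild, Z).
New critical path: SetBuild→Z→Pickups→VFX→ColorGrade = 4+5+2+7+6 = 24 ⇒ 24 days.

24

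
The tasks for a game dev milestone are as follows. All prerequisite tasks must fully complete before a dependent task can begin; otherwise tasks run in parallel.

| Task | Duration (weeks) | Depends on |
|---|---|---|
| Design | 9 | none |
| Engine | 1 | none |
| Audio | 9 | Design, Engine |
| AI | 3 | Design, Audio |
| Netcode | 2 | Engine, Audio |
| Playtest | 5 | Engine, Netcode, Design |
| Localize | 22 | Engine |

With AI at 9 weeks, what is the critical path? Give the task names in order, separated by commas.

The binding path is Design→Audio→Netcode→Playtest = 9+9+2+5 = 25; finish at 25 weeks.
The longest path through AI is only 21 weeks, so AI has float 4.
New critical path: Design→Audio→AI = 9+9+9 = 27 ⇒ 27 weeks.

Design, Audio, AI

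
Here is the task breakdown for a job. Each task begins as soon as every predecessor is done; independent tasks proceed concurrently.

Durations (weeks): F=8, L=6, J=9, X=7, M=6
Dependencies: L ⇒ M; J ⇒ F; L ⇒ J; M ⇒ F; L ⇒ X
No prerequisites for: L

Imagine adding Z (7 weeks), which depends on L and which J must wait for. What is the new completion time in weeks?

Originally the plan takes 23 weeks.
With Z inserted, J now waits for max(L, Z).
New critical path: L→Z→J→F = 6+7+9+8 = 30 ⇒ 30 weeks.

30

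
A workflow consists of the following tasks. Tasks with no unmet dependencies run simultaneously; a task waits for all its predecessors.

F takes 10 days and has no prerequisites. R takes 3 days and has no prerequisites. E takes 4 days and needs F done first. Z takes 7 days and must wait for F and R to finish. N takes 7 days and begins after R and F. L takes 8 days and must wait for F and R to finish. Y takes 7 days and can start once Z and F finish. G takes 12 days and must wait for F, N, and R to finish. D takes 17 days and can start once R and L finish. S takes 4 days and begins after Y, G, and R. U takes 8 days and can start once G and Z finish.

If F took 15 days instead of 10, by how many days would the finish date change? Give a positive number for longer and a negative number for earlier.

The binding path is F→N→G→U = 10+7+12+8 = 37; finish at 37 days.
F lies on that path, so at 15 days the path becomes 42 days.
That remains the longest chain; total 42 days.
Change in finish: 42 − 37 = +5 days.

5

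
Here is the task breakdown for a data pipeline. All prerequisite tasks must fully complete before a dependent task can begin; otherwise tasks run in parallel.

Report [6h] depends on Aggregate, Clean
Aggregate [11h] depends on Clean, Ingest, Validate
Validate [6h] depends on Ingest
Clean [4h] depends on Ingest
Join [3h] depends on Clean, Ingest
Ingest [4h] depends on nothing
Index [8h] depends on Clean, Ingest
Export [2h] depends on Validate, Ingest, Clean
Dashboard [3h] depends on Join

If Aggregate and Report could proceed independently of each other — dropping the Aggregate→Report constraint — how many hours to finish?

Original critical path: Ingest→Validate→Aggregate→Report = 4+6+11+6 = 27 ⇒ 27 hours.
Without Aggregate→Report, Report's earliest start moves from 21 to 8.
New critical path: Ingest→Validate→Aggregate = 4+6+11 = 21 ⇒ 21 hours.

21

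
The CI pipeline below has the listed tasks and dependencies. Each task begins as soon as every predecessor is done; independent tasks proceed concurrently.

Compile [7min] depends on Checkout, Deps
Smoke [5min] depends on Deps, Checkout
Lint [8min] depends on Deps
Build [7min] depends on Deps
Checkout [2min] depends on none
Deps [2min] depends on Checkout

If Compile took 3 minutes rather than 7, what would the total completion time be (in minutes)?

12

Critical path before the change: Checkout→Deps→Lint = 2+2+8 = 12 giving 12 minutes.
The longest path through Compile is only 11 minutes, so Compile has float 1.
The critical path is still Checkout→Deps→Lint; finish is now 12 minutes.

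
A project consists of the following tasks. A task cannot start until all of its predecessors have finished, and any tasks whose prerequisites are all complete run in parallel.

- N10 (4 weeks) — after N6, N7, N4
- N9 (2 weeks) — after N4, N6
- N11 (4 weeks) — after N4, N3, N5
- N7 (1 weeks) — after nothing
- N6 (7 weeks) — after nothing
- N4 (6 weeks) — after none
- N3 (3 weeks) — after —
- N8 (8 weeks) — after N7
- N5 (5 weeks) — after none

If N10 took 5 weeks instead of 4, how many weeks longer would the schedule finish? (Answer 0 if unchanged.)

Baseline: N6→N10 = 7+4 = 11 → 11 weeks.
N10 is on the critical path; changing it to 5 makes that path 12 weeks.
That remains the longest chain; total 12 weeks.
Change in finish: 12 − 11 = +1 weeks.

1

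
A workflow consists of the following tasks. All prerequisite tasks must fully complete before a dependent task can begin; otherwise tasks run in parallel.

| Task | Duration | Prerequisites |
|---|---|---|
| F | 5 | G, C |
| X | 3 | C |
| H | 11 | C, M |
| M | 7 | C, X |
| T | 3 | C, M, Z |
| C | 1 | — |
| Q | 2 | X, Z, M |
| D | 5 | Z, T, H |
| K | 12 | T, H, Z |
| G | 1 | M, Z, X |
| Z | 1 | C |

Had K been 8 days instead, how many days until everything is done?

The binding path is C→X→M→H→K = 1+3+7+11+12 = 34; finish at 34 days.
Since K is critical, the -4 change carries straight to that chain (now 30 days).
No other chain overtakes it, so the finish is 30 days.

30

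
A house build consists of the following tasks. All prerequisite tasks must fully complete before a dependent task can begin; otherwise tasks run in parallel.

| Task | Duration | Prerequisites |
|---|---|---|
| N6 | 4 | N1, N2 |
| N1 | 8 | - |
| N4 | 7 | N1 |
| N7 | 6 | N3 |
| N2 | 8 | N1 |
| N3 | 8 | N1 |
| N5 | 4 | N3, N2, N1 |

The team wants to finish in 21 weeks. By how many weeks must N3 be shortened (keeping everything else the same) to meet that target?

Current finish: 22 weeks; target: 21.
N3 is on every critical path, so each week cut from N3 cuts the finish by one (this holds down to a finish of 20).
Need 22 − 21 = 1 week off N3 → N3 becomes 7 weeks, finish becomes 21.

1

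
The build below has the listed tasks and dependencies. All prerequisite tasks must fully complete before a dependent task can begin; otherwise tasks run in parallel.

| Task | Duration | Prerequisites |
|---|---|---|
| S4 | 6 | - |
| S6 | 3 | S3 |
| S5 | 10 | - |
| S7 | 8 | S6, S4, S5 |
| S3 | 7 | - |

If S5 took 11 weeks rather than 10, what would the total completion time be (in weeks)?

Critical path before the change: S5→S7 = 10+8 = 18 giving 18 weeks.
S5 lies on that path, so at 11 weeks the path becomes 19 weeks.
No other chain overtakes it, so the finish is 19 weeks.

19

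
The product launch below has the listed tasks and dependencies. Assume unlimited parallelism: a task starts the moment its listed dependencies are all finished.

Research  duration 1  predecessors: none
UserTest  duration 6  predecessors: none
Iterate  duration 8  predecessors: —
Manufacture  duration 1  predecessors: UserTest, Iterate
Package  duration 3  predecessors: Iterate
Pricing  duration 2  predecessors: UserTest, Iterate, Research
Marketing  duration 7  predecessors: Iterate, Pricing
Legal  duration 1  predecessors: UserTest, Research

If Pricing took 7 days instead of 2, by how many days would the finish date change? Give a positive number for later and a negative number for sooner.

5

The binding path is Iterate→Pricing→Marketing = 8+2+7 = 17; finish at 17 days.
Since Pricing is critical, the +5 change carries straight to that chain (now 22 days).
That remains the longest chain; total 22 days.
Change in finish: 22 − 17 = +5 days.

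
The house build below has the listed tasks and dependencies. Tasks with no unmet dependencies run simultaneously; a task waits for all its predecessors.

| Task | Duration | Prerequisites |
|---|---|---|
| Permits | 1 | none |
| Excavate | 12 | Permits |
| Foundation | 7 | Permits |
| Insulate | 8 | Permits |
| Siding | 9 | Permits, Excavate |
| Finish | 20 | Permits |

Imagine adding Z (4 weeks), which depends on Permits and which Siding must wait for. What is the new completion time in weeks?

22

Originally the project takes 22 weeks.
With Z inserted, Siding now waits for max(Permits, Excavate, Z).
New critical path: Permits→Excavate→Siding = 1+12+9 = 22 ⇒ 22 weeks.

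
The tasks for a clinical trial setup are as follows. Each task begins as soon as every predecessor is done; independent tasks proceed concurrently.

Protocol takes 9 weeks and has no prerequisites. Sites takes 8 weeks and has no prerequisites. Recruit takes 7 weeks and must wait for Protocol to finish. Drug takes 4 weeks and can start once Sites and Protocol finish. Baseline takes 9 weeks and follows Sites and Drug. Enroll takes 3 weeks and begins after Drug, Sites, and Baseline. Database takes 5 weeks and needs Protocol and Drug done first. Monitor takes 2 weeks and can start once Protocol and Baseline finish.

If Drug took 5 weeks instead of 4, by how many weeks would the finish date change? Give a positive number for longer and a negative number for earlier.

The binding path is Protocol→Drug→Baseline→Enroll = 9+4+9+3 = 25; finish at 25 weeks.
Since Drug is critical, the +1 change carries straight to that chain (now 26 weeks).
That remains the longest chain; total 26 weeks.
Change in finish: 26 − 25 = +1 weeks.

1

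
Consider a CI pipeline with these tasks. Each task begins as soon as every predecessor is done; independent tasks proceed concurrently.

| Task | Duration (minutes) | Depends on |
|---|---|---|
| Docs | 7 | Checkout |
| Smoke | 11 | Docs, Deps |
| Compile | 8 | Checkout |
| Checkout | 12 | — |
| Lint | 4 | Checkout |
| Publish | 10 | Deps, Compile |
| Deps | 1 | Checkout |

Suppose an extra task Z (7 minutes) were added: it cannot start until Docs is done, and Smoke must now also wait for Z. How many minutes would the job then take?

37

Originally the job takes 30 minutes.
With Z inserted, Smoke now waits for max(Docs, Deps, Z).
New critical path: Checkout→Docs→Z→Smoke = 12+7+7+11 = 37 ⇒ 37 minutes.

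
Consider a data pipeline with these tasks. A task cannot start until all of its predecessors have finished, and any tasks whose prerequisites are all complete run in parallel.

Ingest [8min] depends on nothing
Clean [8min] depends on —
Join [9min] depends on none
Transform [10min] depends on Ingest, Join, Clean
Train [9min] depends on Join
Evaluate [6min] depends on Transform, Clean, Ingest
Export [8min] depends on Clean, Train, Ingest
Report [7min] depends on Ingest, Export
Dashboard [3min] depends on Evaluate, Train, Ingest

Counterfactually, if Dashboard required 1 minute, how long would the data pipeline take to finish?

33

Critical path before the change: Join→Train→Export→Report = 9+9+8+7 = 33 giving 33 minutes.
The longest path through Dashboard is only 28 minutes, so Dashboard has float 5.
No other chain overtakes it, so the finish is 33 minutes.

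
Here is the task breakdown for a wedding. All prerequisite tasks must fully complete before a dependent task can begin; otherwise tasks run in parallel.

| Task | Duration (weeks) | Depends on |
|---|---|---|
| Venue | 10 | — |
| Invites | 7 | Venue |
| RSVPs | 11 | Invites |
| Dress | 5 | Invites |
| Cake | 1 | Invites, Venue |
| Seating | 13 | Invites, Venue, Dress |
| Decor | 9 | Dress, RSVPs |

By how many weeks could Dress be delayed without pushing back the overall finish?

2

The longest chain is Venue→Invites→RSVPs→Decor = 10+7+11+9 = 37; overall finish 37 weeks.
The longest chain containing Dress totals 35 weeks.
Float = 37 − 35 = 2.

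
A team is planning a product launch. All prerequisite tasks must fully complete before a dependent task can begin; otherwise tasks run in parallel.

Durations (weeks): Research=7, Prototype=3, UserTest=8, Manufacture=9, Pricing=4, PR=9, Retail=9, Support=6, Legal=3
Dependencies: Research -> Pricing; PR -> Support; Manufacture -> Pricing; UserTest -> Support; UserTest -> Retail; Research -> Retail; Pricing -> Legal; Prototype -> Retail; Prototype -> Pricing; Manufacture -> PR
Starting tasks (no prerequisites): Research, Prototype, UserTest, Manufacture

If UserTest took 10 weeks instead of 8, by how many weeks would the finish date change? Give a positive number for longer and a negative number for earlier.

Baseline: Manufacture→PR→Support = 9+9+6 = 24 → 24 weeks.
UserTest has 7 weeks of float (longest path through it is 17).
The critical path is still Manufacture→PR→Support; finish is now 24 weeks.
Change in finish: 24 − 24 = +0 weeks.

0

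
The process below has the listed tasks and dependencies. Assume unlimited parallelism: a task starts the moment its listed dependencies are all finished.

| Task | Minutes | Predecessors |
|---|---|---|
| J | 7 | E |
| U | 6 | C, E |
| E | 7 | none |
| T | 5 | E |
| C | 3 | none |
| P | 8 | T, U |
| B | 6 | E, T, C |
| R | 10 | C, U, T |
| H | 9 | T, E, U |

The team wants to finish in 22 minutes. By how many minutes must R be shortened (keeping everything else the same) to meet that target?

1

Current finish: 23 minutes; target: 22.
R is on every critical path, so each minute cut from R cuts the finish by one (this holds down to a finish of 22).
Need 23 − 22 = 1 minute off R → R becomes 9 minutes, finish becomes 22.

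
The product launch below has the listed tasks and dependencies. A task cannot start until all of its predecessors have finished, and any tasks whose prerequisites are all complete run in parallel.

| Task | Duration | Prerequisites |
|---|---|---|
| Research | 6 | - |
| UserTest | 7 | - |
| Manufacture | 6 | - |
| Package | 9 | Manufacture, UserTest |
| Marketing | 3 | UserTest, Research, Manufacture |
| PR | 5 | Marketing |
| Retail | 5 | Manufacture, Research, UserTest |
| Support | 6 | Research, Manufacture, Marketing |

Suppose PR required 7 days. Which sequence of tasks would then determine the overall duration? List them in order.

UserTest, Marketing, PR

Actual critical path: UserTest→Package = 7+9 = 16 ⇒ 16 days.
The longest path through PR is only 15 days, so PR has float 1.
The binding chain switches to UserTest→Marketing→PR = 7+3+7 = 17; finish 17 days.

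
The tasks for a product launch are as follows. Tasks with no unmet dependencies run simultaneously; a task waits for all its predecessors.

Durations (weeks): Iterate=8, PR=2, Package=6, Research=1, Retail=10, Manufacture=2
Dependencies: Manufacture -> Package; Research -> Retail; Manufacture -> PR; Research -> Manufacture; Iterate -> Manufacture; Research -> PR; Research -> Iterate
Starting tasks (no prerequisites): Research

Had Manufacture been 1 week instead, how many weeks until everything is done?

Baseline: Research→Iterate→Manufacture→Package = 1+8+2+6 = 17 → 17 weeks.
Manufacture lies on that path, so at 1 week the path becomes 16 weeks.
No other chain overtakes it, so the finish is 16 weeks.

16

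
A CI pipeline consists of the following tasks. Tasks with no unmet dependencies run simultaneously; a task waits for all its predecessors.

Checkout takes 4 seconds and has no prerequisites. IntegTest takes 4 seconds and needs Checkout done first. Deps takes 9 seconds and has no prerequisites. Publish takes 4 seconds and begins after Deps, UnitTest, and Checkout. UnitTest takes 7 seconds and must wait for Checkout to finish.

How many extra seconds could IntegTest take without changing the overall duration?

7

The longest chain is Checkout→UnitTest→Publish = 4+7+4 = 15; overall finish 15 seconds.
IntegTest finishes as early as 8 and must finish by 15.
Slack of IntegTest = 11 − 4 = 7 seconds.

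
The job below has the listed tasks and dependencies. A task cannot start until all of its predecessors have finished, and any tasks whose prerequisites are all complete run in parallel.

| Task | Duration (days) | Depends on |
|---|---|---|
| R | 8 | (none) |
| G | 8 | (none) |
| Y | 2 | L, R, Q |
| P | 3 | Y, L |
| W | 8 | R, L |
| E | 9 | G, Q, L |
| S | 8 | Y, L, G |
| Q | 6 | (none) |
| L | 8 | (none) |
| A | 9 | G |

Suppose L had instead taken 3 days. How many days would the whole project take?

Actual critical path: L→Y→S = 8+2+8 = 18 ⇒ 18 days.
L lies on that path, so at 3 days the path becomes 13 days.
The binding chain switches to R→Y→S = 8+2+8 = 18; finish 18 days.

18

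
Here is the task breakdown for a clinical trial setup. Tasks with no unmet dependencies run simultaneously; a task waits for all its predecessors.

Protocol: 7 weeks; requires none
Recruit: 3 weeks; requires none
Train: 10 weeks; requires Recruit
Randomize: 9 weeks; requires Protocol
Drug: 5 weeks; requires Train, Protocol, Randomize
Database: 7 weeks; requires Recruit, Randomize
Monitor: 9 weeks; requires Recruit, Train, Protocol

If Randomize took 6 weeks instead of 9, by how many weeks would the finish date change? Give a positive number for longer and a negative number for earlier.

-1

Actual critical path: Protocol→Randomize→Database = 7+9+7 = 23 ⇒ 23 weeks.
Randomize lies on that path, so at 6 weeks the path becomes 20 weeks.
Now Recruit→Train→Monitor = 3+10+9 = 22 is longest, so the finish becomes 22 weeks.
Change in finish: 22 − 23 = -1 weeks.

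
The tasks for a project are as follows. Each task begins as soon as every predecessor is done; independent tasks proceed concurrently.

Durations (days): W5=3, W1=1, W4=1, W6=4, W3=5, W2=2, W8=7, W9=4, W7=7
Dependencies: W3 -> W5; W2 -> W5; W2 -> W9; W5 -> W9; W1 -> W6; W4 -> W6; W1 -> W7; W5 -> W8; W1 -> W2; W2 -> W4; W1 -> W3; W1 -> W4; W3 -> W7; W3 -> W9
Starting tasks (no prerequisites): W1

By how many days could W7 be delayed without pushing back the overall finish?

3

W1→W3→W5→W8 = 1+5+3+7 = 16 sets the makespan at 16 days.
Longest path through W7: 13 days (earliest finish 13, latest finish 16).
So W7 can slip 16 − 13 = 3 days.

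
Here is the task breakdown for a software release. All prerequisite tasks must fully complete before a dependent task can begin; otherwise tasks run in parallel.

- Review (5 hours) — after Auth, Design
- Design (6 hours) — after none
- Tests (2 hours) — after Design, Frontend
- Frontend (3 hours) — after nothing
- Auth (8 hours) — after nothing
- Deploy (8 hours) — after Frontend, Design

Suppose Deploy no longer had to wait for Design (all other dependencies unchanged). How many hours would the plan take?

13

With the dependency in place, Design→Deploy = 6+8 = 14 sets the finish at 14 hours.
Without Design→Deploy, Deploy's earliest start moves from 6 to 3.
New critical path: Auth→Review = 8+5 = 13 ⇒ 13 hours.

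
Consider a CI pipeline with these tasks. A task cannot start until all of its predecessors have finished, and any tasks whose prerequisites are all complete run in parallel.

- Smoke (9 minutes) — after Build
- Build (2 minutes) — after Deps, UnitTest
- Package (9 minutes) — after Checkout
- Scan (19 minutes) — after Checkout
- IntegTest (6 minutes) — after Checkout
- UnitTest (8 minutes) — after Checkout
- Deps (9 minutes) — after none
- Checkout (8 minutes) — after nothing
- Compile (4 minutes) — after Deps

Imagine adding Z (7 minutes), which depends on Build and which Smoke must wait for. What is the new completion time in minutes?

34

Originally the plan takes 27 minutes.
With Z inserted, Smoke now waits for max(Build, Z).
New critical path: Checkout→UnitTest→Build→Z→Smoke = 8+8+2+7+9 = 34 ⇒ 34 minutes.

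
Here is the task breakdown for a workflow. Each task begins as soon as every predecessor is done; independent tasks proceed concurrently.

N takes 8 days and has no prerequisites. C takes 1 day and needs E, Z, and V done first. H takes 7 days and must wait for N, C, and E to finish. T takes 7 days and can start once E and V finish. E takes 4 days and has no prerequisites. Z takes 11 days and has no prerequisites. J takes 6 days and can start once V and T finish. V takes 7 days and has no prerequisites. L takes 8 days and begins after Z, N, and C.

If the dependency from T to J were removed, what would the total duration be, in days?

20

Original critical path: V→T→J = 7+7+6 = 20 ⇒ 20 days.
Without T→J, J's earliest start moves from 14 to 7.
The longest chain is now Z→C→L = 11+1+8 = 20, so the plan takes 20 days.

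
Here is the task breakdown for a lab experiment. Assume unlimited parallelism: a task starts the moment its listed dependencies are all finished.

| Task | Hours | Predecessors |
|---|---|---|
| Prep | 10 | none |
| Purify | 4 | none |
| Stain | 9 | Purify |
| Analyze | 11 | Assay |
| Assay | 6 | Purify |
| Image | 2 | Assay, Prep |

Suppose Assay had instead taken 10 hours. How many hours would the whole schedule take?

25

Critical path before the change: Purify→Assay→Analyze = 4+6+11 = 21 giving 21 hours.
Since Assay is critical, the +4 change carries straight to that chain (now 25 hours).
That remains the longest chain; total 25 hours.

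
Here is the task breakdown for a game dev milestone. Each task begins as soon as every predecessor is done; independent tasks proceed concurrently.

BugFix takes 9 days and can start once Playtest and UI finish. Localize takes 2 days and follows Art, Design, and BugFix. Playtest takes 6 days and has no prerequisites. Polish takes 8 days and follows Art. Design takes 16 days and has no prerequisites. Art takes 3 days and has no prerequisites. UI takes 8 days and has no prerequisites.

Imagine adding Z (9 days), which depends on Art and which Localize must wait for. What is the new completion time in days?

Originally the plan takes 19 days.
With Z inserted, Localize now waits for max(Art, Design, BugFix, Z).
New critical path: UI→BugFix→Localize = 8+9+2 = 19 ⇒ 19 days.

19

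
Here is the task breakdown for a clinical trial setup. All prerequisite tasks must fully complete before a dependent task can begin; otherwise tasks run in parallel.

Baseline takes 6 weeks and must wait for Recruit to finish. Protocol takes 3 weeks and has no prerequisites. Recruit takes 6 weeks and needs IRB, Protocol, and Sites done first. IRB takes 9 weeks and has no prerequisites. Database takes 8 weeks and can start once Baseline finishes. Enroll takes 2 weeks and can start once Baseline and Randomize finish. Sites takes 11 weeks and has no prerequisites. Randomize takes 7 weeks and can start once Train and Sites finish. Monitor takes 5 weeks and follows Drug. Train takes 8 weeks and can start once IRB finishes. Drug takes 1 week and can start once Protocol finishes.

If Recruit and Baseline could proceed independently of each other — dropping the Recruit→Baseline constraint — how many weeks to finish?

With the dependency in place, Sites→Recruit→Baseline→Database = 11+6+6+8 = 31 sets the finish at 31 weeks.
Without Recruit→Baseline, Baseline's earliest start moves from 17 to 0.
The longest chain is now IRB→Train→Randomize→Enroll = 9+8+7+2 = 26, so the job takes 26 weeks.

26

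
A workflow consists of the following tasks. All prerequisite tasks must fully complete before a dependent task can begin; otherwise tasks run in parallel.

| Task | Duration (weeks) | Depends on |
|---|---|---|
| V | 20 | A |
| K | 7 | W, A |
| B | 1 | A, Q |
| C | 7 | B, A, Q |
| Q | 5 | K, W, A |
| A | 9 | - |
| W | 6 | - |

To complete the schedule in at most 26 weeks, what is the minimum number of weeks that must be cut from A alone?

Current finish: 29 weeks; target: 26.
A is on every critical path, so each week cut from A cuts the finish by one (this holds down to a finish of 26).
Need 29 − 26 = 3 weeks off A → A becomes 6 weeks, finish becomes 26.

3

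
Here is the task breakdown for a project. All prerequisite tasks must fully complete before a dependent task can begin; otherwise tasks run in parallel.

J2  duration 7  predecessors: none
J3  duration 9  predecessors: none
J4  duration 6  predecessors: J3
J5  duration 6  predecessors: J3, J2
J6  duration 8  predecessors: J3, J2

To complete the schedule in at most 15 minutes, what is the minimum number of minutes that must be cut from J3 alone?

Current finish: 17 minutes; target: 15.
J3 is on every critical path, so each minute cut from J3 cuts the finish by one (this holds down to a finish of 15).
Need 17 − 15 = 2 minutes off J3 → J3 becomes 7 minutes, finish becomes 15.

2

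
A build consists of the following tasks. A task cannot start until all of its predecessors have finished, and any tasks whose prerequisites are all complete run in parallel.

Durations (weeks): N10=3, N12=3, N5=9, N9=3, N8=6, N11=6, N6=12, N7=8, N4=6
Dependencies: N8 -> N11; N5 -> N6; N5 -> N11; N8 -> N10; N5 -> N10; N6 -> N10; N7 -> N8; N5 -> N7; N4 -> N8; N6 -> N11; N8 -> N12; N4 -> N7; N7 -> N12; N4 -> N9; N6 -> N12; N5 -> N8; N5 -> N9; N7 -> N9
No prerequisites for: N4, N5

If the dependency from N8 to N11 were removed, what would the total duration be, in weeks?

With the dependency in place, N5→N7→N8→N11 = 9+8+6+6 = 29 sets the finish at 29 weeks.
Without N8→N11, N11's earliest start moves from 23 to 21.
After: N5→N6→N11 = 9+12+6 = 27 → 27 weeks.

27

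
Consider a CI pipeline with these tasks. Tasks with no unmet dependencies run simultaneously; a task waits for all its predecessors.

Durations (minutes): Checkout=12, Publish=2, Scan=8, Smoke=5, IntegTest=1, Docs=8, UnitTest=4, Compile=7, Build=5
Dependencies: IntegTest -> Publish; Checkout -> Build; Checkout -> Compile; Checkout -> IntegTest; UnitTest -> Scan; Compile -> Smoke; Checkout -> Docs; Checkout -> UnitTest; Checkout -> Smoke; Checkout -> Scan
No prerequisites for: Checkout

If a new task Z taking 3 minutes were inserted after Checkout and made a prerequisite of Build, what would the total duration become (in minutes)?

Originally the plan takes 24 minutes.
With Z inserted, Build now waits for max(Checkout, Z).
New critical path: Checkout→Compile→Smoke = 12+7+5 = 24 ⇒ 24 minutes.

24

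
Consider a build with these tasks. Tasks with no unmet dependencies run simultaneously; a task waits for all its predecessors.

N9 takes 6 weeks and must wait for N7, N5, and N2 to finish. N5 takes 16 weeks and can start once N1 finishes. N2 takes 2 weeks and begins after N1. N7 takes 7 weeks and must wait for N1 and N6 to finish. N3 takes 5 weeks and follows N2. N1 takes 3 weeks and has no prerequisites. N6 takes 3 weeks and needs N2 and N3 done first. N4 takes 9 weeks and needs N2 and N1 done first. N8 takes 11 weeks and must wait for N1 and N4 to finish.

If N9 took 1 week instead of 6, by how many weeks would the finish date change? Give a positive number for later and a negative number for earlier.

-1

As given, the longest chain is N1→N2→N3→N6→N7→N9 = 3+2+5+3+7+6 = 26, so the finish is 26 weeks.
Since N9 is critical, the -5 change carries straight to that chain (now 21 weeks).
The binding chain switches to N1→N2→N4→N8 = 3+2+9+11 = 25; finish 25 weeks.
Change in finish: 25 − 26 = -1 weeks.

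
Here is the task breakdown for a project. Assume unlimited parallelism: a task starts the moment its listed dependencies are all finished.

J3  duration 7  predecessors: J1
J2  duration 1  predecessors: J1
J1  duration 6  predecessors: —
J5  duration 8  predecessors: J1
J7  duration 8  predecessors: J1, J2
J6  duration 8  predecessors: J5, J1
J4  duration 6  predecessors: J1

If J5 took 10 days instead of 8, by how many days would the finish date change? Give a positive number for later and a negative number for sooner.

Baseline: J1→J5→J6 = 6+8+8 = 22 → 22 days.
J5 lies on that path, so at 10 days the path becomes 24 days.
No other chain overtakes it, so the finish is 24 days.
Change in finish: 24 − 22 = +2 days.

2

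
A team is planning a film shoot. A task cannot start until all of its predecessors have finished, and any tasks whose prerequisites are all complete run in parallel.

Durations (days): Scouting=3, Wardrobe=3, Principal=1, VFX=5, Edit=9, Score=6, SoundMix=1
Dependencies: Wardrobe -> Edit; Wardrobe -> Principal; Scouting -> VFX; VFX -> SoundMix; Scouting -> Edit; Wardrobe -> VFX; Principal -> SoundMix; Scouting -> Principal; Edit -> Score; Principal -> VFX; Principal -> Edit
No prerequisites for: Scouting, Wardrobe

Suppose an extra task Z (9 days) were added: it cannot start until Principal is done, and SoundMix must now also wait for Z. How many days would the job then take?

Originally the job takes 19 days.
With Z inserted, SoundMix now waits for max(VFX, Principal, Z).
New critical path: Scouting→Principal→Edit→Score = 3+1+9+6 = 19 ⇒ 19 days.

19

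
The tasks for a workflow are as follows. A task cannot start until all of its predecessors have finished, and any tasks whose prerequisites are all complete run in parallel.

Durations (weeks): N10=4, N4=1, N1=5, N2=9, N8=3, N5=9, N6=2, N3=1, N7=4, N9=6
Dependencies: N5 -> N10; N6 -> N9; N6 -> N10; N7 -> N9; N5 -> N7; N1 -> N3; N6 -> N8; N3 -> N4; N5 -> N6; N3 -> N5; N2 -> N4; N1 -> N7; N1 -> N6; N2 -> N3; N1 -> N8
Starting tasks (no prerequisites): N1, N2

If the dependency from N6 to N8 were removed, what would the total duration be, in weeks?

With the dependency in place, N2→N3→N5→N7→N9 = 9+1+9+4+6 = 29 sets the finish at 29 weeks.
Without N6→N8, N8's earliest start moves from 21 to 5.
New critical path: N2→N3→N5→N7→N9 = 9+1+9+4+6 = 29 ⇒ 29 weeks.

29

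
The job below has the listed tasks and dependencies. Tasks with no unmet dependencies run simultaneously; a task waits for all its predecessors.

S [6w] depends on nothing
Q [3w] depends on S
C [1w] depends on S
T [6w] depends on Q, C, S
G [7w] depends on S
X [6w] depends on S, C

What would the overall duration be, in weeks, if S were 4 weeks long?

13

Actual critical path: S→Q→T = 6+3+6 = 15 ⇒ 15 weeks.
Since S is critical, the -2 change carries straight to that chain (now 13 weeks).
No other chain overtakes it, so the finish is 13 weeks.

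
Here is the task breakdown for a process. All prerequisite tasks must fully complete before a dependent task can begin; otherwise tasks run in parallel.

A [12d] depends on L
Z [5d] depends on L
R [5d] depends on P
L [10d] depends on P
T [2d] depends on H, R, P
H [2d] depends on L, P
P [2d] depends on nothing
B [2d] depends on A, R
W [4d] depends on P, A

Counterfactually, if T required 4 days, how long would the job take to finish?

Actual critical path: P→L→A→W = 2+10+12+4 = 28 ⇒ 28 days.
T has 12 days of float (longest path through it is 16).
No other chain overtakes it, so the finish is 28 days.

28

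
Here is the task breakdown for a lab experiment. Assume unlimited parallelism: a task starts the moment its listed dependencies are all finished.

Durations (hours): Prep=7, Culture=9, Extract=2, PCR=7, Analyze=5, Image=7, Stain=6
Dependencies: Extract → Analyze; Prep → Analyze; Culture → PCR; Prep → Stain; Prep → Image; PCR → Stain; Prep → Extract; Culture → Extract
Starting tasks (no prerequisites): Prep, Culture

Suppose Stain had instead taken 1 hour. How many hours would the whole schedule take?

17

Actual critical path: Culture→PCR→Stain = 9+7+6 = 22 ⇒ 22 hours.
Stain lies on that path, so at 1 hour the path becomes 17 hours.
The critical path is still Culture→PCR→Stain; finish is now 17 hours.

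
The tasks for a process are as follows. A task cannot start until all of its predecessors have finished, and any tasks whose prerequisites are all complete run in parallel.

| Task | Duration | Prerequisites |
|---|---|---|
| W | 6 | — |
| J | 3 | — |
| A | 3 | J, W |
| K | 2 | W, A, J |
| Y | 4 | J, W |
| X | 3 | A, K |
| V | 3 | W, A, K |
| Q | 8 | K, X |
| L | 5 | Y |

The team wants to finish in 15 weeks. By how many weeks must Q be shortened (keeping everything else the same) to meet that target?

7

Current finish: 22 weeks; target: 15.
Q is on every critical path, so each week cut from Q cuts the finish by one (this holds down to a finish of 15).
Need 22 − 15 = 7 weeks off Q → Q becomes 1 week, finish becomes 15.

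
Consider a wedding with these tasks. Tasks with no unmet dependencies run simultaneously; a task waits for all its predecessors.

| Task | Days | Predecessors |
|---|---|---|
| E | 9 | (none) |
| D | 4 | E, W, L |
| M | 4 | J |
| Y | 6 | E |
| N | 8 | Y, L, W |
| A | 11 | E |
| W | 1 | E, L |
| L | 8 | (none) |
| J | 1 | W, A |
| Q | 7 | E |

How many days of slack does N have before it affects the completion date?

2

Critical path: E→A→J→M = 9+11+1+4 = 25, so the finish is 25 days.
The longest chain containing N totals 23 days.
Float = 25 − 23 = 2.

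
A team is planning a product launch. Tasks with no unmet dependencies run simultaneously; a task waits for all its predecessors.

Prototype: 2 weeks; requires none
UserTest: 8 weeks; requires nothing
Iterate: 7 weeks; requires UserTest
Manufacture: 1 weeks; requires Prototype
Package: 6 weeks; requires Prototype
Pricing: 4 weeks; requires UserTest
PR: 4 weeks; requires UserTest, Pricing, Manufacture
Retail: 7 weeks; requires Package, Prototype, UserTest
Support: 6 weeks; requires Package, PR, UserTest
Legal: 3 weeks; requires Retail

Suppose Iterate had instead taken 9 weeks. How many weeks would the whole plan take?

22

Critical path before the change: UserTest→Pricing→PR→Support = 8+4+4+6 = 22 giving 22 weeks.
The longest path through Iterate is only 15 weeks, so Iterate has float 7.
No other chain overtakes it, so the finish is 22 weeks.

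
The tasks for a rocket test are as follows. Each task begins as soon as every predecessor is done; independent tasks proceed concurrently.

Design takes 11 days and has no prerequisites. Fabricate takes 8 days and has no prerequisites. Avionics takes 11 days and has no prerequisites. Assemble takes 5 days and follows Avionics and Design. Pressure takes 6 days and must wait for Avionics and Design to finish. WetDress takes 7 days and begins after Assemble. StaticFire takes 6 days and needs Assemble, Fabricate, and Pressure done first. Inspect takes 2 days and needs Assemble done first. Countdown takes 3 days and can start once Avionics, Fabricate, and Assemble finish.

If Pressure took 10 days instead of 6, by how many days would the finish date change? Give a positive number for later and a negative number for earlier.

4

Baseline: Avionics→Pressure→StaticFire = 11+6+6 = 23 → 23 days.
Since Pressure is critical, the +4 change carries straight to that chain (now 27 days).
The binding chain switches to Design→Pressure→StaticFire = 11+10+6 = 27; finish 27 days.
Change in finish: 27 − 23 = +4 days.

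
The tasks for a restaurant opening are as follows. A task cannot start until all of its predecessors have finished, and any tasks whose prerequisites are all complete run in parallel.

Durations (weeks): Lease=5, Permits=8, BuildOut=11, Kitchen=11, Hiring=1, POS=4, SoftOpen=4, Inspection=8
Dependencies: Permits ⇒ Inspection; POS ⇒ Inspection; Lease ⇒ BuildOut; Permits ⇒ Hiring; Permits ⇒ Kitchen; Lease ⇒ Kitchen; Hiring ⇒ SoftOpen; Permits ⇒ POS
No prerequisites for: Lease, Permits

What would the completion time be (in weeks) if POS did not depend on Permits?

19

With the dependency in place, Permits→POS→Inspection = 8+4+8 = 20 sets the finish at 20 weeks.
Without Permits→POS, POS's earliest start moves from 8 to 0.
After: Permits→Kitchen = 8+11 = 19 → 19 weeks.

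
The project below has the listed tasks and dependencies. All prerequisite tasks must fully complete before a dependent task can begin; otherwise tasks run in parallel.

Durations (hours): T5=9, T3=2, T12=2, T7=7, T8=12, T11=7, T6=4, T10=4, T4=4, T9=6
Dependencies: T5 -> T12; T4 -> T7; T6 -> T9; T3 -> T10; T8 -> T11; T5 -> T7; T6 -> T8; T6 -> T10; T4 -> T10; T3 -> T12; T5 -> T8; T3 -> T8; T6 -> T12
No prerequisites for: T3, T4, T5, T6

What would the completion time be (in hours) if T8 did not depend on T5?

Before: longest chain T5→T8→T11 = 9+12+7 = 28, finish 28.
Without T5→T8, T8's earliest start moves from 9 to 4.
New critical path: T6→T8→T11 = 4+12+7 = 23 ⇒ 23 hours.

23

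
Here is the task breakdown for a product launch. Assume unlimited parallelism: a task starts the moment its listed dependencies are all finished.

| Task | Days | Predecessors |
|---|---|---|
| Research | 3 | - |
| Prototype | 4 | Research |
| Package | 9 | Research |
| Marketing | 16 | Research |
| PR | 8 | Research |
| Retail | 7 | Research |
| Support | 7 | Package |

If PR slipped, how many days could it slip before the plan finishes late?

8

Research→Package→Support = 3+9+7 = 19 sets the makespan at 19 days.
PR finishes as early as 11 and must finish by 19.
Float = 19 − 11 = 8.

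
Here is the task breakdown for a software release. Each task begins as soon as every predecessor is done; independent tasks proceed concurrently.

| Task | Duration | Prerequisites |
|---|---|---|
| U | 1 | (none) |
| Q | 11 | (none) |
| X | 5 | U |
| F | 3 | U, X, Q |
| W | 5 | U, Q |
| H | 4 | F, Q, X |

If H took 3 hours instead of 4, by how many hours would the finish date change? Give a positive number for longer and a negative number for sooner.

The binding path is Q→F→H = 11+3+4 = 18; finish at 18 hours.
H is on the critical path; changing it to 3 makes that path 17 hours.
The critical path is still Q→F→H; finish is now 17 hours.
Change in finish: 17 − 18 = -1 hours.

-1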